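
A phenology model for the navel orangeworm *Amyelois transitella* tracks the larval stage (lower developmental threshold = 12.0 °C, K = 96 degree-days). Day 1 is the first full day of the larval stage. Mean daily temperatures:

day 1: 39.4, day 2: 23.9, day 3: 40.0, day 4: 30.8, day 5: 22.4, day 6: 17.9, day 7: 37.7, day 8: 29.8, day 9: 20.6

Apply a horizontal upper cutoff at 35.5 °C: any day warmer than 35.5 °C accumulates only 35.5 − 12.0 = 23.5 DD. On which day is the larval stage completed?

day 7

Daily DD above 12.0 °C (capped at 23.5): 23.5, 11.9, 23.5, 18.8, 10.4, 5.9, 23.5, 17.8, 8.6.
Cumulative: 23.5, 35.4, 58.9, 77.7, 88.1, 94.0, 117.5, 135.3, 143.9.
The total first reaches 96 DD on day 7.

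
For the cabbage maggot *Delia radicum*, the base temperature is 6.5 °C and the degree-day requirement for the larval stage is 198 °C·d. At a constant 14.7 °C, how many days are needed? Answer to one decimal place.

Daily accumulation = 14.7 − 6.5 = 8.2 DD/day.
Duration = 198 / 8.2 = 24.146 ≈ 24.1 days.

24.1 days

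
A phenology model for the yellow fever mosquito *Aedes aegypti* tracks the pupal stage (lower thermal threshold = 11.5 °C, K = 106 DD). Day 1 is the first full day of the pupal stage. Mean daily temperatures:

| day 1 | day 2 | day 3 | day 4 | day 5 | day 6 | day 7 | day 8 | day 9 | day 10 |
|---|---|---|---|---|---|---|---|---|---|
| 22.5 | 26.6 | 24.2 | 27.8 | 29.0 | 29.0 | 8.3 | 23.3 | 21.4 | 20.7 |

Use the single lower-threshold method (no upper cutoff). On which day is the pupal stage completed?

day 9

Daily DD above 11.5 °C: 11.0, 15.1, 12.7, 16.3, 17.5, 17.5, 0.0, 11.8, 9.9, 9.2.
Cumulative: 11.0, 26.1, 38.8, 55.1, 72.6, 90.1, 90.1, 101.9, 111.8, 121.0.
The total first reaches 106 DD on day 9.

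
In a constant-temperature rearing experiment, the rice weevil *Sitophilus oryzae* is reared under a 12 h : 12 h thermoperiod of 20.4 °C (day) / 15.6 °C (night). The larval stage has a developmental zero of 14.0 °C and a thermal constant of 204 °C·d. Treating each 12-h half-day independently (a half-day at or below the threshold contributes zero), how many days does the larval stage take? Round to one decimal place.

51.0 days

Day half: max(0, 20.4 − 14.0) × 0.5 = 6.4 × 0.5 = 3.20 DD.
Night half: max(0, 15.6 − 14.0) × 0.5 = 1.6 × 0.5 = 0.80 DD.
Per 24 h: 4.00 DD/day.
Duration = 204 / 4.00 = 51.000 ≈ 51.0 days.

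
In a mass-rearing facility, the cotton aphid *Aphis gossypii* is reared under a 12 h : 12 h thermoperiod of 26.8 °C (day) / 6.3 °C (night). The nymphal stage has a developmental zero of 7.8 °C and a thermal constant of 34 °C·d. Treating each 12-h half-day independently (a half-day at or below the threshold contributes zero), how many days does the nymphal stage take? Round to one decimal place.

Day half: max(0, 26.8 − 7.8) × 0.5 = 19.0 × 0.5 = 9.50 DD.
Night half: max(0, 6.3 − 7.8) × 0.5 = 0.0 × 0.5 = 0.00 DD.
Per 24 h: 9.50 DD/day.
Duration = 34 / 9.50 = 3.579 ≈ 3.6 days.

3.6 days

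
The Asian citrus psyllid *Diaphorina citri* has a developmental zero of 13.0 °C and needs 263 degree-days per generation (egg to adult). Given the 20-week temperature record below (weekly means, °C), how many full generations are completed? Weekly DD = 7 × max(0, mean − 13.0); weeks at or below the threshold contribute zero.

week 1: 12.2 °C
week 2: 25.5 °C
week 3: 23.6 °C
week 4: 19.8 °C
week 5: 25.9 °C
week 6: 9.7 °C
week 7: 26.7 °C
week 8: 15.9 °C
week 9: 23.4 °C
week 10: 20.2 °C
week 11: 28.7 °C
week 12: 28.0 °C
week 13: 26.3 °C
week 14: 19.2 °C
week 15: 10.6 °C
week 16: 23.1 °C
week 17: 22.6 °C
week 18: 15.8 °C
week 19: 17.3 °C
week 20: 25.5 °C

Weekly DD (7 × max(0, T̄ − 13.0)): 0.0, 87.5, 74.2, 47.6, 90.3, 0.0, 95.9, 20.3, 72.8, 50.4, 109.9, 105.0, 93.1, 43.4, 0.0, 70.7, 67.2, 19.6, 30.1, 87.5.
Season total = 1165.5 DD.
Complete generations = ⌊1165.5 / 263⌋ = 4.

4 generations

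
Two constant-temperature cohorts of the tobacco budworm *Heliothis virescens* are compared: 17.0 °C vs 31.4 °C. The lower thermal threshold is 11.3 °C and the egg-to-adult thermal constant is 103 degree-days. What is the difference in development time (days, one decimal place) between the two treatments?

12.9 days

At 17.0 °C: 103 / (17.0 − 11.3) = 103 / 5.7 = 18.070 d.
At 31.4 °C: 103 / (31.4 − 11.3) = 103 / 20.1 = 5.124 d.
Difference = |18.070 − 5.124| = 12.946 ≈ 12.9 days.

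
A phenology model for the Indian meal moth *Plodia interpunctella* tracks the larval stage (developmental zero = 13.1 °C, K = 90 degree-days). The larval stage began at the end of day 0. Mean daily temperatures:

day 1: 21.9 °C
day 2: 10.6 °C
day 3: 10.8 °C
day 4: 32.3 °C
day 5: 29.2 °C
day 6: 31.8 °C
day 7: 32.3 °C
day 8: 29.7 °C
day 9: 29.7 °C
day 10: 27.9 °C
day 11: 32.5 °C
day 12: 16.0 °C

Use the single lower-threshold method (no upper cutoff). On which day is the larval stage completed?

day 8

Daily DD above 13.1 °C: 8.8, 0.0, 0.0, 19.2, 16.1, 18.7, 19.2, 16.6, 16.6, 14.8, 19.4, 2.9.
Cumulative: 8.8, 8.8, 8.8, 28.0, 44.1, 62.8, 82.0, 98.6, 115.2, 130.0, 149.4, 152.3.
The total first reaches 90 DD on day 8.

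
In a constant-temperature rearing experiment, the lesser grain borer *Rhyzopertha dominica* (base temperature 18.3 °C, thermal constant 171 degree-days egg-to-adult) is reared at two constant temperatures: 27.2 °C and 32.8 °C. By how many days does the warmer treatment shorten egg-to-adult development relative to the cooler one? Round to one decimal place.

7.4 days

At 27.2 °C: 171 / (27.2 − 18.3) = 171 / 8.9 = 19.213 d.
At 32.8 °C: 171 / (32.8 − 18.3) = 171 / 14.5 = 11.793 d.
Difference = |19.213 − 11.793| = 7.420 ≈ 7.4 days.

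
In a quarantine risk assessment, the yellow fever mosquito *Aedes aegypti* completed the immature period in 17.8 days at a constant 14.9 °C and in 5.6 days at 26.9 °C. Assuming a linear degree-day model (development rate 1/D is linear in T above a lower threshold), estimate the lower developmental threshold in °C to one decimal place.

9.4 °C

Under the model K = D·(T − T_b), so D₁·(T₁ − T_b) = D₂·(T₂ − T_b).
17.8·(14.9 − T_b) = 5.6·(26.9 − T_b)
T_b = (17.8·14.9 − 5.6·26.9) / (17.8 − 5.6) = 114.58 / 12.2 = 9.392 °C ≈ 9.4 °C.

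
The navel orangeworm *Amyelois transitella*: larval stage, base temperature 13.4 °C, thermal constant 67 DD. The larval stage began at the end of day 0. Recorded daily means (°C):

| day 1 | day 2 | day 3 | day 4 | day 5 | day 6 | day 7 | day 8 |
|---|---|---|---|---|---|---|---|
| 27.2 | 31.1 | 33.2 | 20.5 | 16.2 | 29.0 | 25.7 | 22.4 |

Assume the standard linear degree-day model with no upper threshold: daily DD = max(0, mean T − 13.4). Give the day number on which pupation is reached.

day 6

Daily DD above 13.4 °C: 13.8, 17.7, 19.8, 7.1, 2.8, 15.6, 12.3, 9.0.
Cumulative: 13.8, 31.5, 51.3, 58.4, 61.2, 76.8, 89.1, 98.1.
The total first reaches 67 DD on day 6.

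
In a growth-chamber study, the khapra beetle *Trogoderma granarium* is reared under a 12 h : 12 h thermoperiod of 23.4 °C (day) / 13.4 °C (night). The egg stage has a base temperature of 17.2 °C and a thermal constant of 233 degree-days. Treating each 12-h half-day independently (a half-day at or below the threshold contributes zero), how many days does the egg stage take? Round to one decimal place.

75.2 days

Day half: max(0, 23.4 − 17.2) × 0.5 = 6.2 × 0.5 = 3.10 DD.
Night half: max(0, 13.4 − 17.2) × 0.5 = 0.0 × 0.5 = 0.00 DD.
Per 24 h: 3.10 DD/day.
Duration = 233 / 3.10 = 75.161 ≈ 75.2 days.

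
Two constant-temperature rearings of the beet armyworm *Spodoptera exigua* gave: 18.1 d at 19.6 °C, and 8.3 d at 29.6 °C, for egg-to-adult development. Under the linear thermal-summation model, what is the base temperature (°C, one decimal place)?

Linear rate model ⇒ the product D·(T − T_b) is constant across temperatures.
18.1·(19.6 − T_b) = 8.3·(29.6 − T_b)
T_b = (18.1·19.6 − 8.3·29.6) / (18.1 − 8.3) = 109.08 / 9.8 = 11.131 °C ≈ 11.1 °C.

11.1 °C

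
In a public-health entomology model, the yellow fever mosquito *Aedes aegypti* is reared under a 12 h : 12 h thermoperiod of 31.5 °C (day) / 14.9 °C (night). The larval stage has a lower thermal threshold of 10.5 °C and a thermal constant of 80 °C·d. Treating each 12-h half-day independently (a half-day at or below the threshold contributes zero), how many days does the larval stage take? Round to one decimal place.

6.3 days

Day half: max(0, 31.5 − 10.5) × 0.5 = 21.0 × 0.5 = 10.50 DD.
Night half: max(0, 14.9 − 10.5) × 0.5 = 4.4 × 0.5 = 2.20 DD.
Per 24 h: 12.70 DD/day.
Duration = 80 / 12.70 = 6.299 ≈ 6.3 days.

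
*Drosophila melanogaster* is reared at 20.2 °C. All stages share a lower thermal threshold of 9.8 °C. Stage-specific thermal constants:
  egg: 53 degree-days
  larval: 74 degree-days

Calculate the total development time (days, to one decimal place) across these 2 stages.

Daily accumulation at 20.2 °C = 20.2 − 9.8 = 10.4 DD/day.
Total K = 53 + 74 = 127 DD.
Total duration = 127 / 10.4 = 12.212 ≈ 12.2 days.

12.2 days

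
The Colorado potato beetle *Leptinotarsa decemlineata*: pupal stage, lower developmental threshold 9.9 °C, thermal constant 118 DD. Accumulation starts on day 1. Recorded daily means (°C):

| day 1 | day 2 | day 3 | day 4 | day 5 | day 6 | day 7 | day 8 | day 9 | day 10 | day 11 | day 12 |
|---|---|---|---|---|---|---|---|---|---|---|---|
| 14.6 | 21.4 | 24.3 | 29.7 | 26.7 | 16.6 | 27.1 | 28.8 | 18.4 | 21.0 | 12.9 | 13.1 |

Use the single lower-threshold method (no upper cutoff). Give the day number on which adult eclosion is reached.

Daily DD above 9.9 °C: 4.7, 11.5, 14.4, 19.8, 16.8, 6.7, 17.2, 18.9, 8.5, 11.1, 3.0, 3.2.
Cumulative: 4.7, 16.2, 30.6, 50.4, 67.2, 73.9, 91.1, 110.0, 118.5, 129.6, 132.6, 135.8.
The total first reaches 118 DD on day 9.

day 9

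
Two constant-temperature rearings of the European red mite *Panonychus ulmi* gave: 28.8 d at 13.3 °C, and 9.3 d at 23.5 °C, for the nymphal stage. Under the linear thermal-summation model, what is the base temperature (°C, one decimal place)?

8.4 °C

Equal thermal constants: D₁(T₁ − T_b) = D₂(T₂ − T_b).
28.8·(13.3 − T_b) = 9.3·(23.5 − T_b)
T_b = (28.8·13.3 − 9.3·23.5) / (28.8 − 9.3) = 164.49 / 19.5 = 8.435 °C ≈ 8.4 °C.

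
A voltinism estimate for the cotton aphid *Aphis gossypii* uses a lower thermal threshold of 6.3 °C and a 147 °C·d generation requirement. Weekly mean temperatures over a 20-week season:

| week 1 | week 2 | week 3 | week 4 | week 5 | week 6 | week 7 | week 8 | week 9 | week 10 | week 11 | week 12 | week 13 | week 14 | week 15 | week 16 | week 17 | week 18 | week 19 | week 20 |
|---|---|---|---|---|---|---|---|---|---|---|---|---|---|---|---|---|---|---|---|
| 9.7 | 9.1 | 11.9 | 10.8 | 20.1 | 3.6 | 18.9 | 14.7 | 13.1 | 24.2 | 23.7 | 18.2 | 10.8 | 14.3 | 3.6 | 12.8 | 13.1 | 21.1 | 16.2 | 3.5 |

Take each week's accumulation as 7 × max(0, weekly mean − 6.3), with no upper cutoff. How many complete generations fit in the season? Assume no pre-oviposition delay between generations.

7 generations

Weekly DD (7 × max(0, T̄ − 6.3)): 23.8, 19.6, 39.2, 31.5, 96.6, 0.0, 88.2, 58.8, 47.6, 125.3, 121.8, 83.3, 31.5, 56.0, 0.0, 45.5, 47.6, 103.6, 69.3, 0.0.
Season total = 1089.2 DD.
Complete generations = ⌊1089.2 / 147⌋ = 7.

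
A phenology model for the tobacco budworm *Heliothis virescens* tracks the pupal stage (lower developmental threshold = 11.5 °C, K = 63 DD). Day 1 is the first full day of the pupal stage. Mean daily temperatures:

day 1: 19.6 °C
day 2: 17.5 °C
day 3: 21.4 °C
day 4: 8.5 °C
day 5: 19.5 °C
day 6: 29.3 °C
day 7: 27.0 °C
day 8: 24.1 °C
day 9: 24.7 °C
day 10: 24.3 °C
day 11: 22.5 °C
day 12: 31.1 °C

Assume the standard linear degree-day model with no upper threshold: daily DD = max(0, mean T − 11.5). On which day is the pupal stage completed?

day 7

Daily DD above 11.5 °C: 8.1, 6.0, 9.9, 0.0, 8.0, 17.8, 15.5, 12.6, 13.2, 12.8, 11.0, 19.6.
Cumulative: 8.1, 14.1, 24.0, 24.0, 32.0, 49.8, 65.3, 77.9, 91.1, 103.9, 114.9, 134.5.
The total first reaches 63 DD on day 7.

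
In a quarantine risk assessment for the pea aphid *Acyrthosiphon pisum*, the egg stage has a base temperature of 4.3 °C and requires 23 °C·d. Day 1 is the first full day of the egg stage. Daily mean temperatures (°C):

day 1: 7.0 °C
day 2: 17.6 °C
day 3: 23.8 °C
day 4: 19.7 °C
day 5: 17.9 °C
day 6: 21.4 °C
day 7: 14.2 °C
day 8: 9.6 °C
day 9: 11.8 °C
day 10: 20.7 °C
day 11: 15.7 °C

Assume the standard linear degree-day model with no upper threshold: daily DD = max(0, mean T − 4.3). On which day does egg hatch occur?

day 3

Daily DD above 4.3 °C: 2.7, 13.3, 19.5, 15.4, 13.6, 17.1, 9.9, 5.3, 7.5, 16.4, 11.4.
Cumulative: 2.7, 16.0, 35.5, 50.9, 64.5, 81.6, 91.5, 96.8, 104.3, 120.7, 132.1.
The total first reaches 23 DD on day 3.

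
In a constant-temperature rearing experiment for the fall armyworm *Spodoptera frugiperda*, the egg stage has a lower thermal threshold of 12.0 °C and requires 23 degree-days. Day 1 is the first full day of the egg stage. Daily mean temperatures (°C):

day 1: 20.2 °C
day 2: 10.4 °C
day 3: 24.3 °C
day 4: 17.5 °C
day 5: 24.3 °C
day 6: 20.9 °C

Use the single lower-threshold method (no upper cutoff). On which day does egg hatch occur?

Daily DD above 12.0 °C: 8.2, 0.0, 12.3, 5.5, 12.3, 8.9.
Cumulative: 8.2, 8.2, 20.5, 26.0, 38.3, 47.2.
The total first reaches 23 DD on day 4.

day 4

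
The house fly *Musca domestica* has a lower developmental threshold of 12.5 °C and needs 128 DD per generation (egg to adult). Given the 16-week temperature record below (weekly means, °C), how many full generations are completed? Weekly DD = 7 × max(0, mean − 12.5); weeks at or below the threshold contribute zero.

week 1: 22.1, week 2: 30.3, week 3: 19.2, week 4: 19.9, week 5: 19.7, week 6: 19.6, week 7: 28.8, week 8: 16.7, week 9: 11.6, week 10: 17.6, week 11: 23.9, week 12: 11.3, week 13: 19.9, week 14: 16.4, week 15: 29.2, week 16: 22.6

7 generations

Weekly DD (7 × max(0, T̄ − 12.5)): 67.2, 124.6, 46.9, 51.8, 50.4, 49.7, 114.1, 29.4, 0.0, 35.7, 79.8, 0.0, 51.8, 27.3, 116.9, 70.7.
Season total = 916.3 DD.
Complete generations = ⌊916.3 / 128⌋ = 7.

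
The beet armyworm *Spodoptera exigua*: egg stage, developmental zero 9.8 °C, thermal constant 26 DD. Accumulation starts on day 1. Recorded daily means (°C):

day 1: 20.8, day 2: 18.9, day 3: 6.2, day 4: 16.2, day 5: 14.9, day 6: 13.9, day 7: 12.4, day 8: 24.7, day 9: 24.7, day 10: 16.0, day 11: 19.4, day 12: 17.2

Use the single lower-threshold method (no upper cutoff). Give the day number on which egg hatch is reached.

Daily DD above 9.8 °C: 11.0, 9.1, 0.0, 6.4, 5.1, 4.1, 2.6, 14.9, 14.9, 6.2, 9.6, 7.4.
Cumulative: 11.0, 20.1, 20.1, 26.5, 31.6, 35.7, 38.3, 53.2, 68.1, 74.3, 83.9, 91.3.
The total first reaches 26 DD on day 4.

day 4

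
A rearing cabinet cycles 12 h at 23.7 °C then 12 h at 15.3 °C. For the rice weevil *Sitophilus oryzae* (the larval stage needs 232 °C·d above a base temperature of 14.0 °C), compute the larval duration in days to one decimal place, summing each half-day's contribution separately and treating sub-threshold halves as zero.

Day half: max(0, 23.7 − 14.0) × 0.5 = 9.7 × 0.5 = 4.85 DD.
Night half: max(0, 15.3 − 14.0) × 0.5 = 1.3 × 0.5 = 0.65 DD.
Per 24 h: 5.50 DD/day.
Duration = 232 / 5.50 = 42.182 ≈ 42.2 days.

42.2 days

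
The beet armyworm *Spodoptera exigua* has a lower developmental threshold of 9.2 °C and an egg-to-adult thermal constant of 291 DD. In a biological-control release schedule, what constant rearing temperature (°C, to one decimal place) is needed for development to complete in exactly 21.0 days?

23.1 °C

Required daily accumulation = 291 / 21.0 = 13.857 DD/day.
T = T_base + 13.857 = 9.2 + 13.857 = 23.057 ≈ 23.1 °C.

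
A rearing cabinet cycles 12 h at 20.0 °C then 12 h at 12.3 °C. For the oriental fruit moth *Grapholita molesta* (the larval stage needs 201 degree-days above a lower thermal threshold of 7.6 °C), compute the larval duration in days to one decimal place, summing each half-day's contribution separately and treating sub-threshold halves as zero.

23.5 days

Day half: max(0, 20.0 − 7.6) × 0.5 = 12.4 × 0.5 = 6.20 DD.
Night half: max(0, 12.3 − 7.6) × 0.5 = 4.7 × 0.5 = 2.35 DD.
Per 24 h: 8.55 DD/day.
Duration = 201 / 8.55 = 23.509 ≈ 23.5 days.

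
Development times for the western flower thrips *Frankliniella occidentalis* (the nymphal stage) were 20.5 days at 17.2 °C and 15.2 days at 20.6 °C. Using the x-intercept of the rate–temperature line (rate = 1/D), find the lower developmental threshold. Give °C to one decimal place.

7.4 °C

Linear rate model ⇒ the product D·(T − T_b) is constant across temperatures.
20.5·(17.2 − T_b) = 15.2·(20.6 − T_b)
T_b = (20.5·17.2 − 15.2·20.6) / (20.5 − 15.2) = 39.48 / 5.3 = 7.449 °C ≈ 7.4 °C.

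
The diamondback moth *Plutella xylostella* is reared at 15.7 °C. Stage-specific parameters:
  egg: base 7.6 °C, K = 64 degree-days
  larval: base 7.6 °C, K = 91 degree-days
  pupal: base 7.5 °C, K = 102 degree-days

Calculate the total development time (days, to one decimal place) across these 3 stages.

egg: 64 / (15.7 − 7.6) = 64 / 8.1 = 7.901 d.
larval: 91 / (15.7 − 7.6) = 91 / 8.1 = 11.235 d.
pupal: 102 / (15.7 − 7.5) = 102 / 8.2 = 12.439 d.
Sum = 31.575 ≈ 31.6 days.

31.6 days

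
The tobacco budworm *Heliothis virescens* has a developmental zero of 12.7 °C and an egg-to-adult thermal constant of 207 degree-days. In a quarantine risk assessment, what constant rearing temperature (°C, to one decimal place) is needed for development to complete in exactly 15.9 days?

Required daily accumulation = 207 / 15.9 = 13.019 DD/day.
T = T_base + 13.019 = 12.7 + 13.019 = 25.719 ≈ 25.7 °C.

25.7 °C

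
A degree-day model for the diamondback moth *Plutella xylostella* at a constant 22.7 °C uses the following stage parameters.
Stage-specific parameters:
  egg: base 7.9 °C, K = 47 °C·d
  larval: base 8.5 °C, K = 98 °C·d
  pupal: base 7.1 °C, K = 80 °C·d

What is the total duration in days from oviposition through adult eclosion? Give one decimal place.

15.2 days

egg: 47 / (22.7 − 7.9) = 47 / 14.8 = 3.176 d.
larval: 98 / (22.7 − 8.5) = 98 / 14.2 = 6.901 d.
pupal: 80 / (22.7 − 7.1) = 80 / 15.6 = 5.128 d.
Sum = 15.205 ≈ 15.2 days.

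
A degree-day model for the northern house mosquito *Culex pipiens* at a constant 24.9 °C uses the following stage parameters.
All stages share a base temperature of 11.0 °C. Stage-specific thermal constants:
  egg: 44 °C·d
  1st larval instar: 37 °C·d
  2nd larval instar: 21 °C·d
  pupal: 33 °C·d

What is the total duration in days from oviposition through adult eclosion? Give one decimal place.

9.7 days

Daily accumulation at 24.9 °C = 24.9 − 11.0 = 13.9 DD/day.
Total K = 44 + 37 + 21 + 33 = 135 DD.
Total duration = 135 / 13.9 = 9.712 ≈ 9.7 days.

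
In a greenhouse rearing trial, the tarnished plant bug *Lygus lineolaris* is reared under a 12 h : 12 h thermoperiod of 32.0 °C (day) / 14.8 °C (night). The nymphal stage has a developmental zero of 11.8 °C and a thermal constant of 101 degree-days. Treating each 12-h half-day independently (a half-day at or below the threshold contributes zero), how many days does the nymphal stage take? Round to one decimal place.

Day half: max(0, 32.0 − 11.8) × 0.5 = 20.2 × 0.5 = 10.10 DD.
Night half: max(0, 14.8 − 11.8) × 0.5 = 3.0 × 0.5 = 1.50 DD.
Per 24 h: 11.60 DD/day.
Duration = 101 / 11.60 = 8.707 ≈ 8.7 days.

8.7 days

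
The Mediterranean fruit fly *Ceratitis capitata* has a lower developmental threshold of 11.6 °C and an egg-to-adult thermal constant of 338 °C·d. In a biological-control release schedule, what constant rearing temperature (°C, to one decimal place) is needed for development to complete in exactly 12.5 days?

Required daily accumulation = 338 / 12.5 = 27.040 DD/day.
T = T_base + 27.040 = 11.6 + 27.040 = 38.640 ≈ 38.6 °C.

38.6 °C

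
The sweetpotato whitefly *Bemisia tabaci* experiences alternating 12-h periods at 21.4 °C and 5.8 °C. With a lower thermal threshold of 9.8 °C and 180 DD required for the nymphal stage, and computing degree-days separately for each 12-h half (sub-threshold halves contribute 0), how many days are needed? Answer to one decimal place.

31.0 days

Day half: max(0, 21.4 − 9.8) × 0.5 = 11.6 × 0.5 = 5.80 DD.
Night half: max(0, 5.8 − 9.8) × 0.5 = 0.0 × 0.5 = 0.00 DD.
Per 24 h: 5.80 DD/day.
Duration = 180 / 5.80 = 31.034 ≈ 31.0 days.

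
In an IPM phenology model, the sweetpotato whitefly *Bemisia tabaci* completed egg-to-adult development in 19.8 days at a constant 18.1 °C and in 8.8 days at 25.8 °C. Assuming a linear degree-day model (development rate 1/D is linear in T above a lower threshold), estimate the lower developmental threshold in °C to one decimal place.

11.9 °C

Linear rate model ⇒ the product D·(T − T_b) is constant across temperatures.
19.8·(18.1 − T_b) = 8.8·(25.8 − T_b)
T_b = (19.8·18.1 − 8.8·25.8) / (19.8 − 8.8) = 131.34 / 11.0 = 11.940 °C ≈ 11.9 °C.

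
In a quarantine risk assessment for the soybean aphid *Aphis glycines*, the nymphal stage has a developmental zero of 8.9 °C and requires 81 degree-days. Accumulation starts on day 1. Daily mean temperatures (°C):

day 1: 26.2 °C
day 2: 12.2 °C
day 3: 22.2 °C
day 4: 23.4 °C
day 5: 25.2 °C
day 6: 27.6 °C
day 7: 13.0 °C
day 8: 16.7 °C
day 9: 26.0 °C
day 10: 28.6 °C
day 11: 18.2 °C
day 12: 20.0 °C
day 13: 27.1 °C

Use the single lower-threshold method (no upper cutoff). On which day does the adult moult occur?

day 6

Daily DD above 8.9 °C: 17.3, 3.3, 13.3, 14.5, 16.3, 18.7, 4.1, 7.8, 17.1, 19.7, 9.3, 11.1, 18.2.
Cumulative: 17.3, 20.6, 33.9, 48.4, 64.7, 83.4, 87.5, 95.3, 112.4, 132.1, 141.4, 152.5, 170.7.
The total first reaches 81 DD on day 6.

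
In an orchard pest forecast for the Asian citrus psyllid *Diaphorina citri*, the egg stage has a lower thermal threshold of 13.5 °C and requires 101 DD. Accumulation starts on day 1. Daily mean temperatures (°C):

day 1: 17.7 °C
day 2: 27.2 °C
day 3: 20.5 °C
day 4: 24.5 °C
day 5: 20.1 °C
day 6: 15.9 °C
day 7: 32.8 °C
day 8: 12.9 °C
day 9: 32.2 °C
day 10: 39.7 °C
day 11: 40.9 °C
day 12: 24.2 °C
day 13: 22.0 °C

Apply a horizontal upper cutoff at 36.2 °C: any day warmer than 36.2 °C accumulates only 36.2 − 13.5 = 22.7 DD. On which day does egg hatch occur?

day 10

Daily DD above 13.5 °C (capped at 22.7): 4.2, 13.7, 7.0, 11.0, 6.6, 2.4, 19.3, 0.0, 18.7, 22.7, 22.7, 10.7, 8.5.
Cumulative: 4.2, 17.9, 24.9, 35.9, 42.5, 44.9, 64.2, 64.2, 82.9, 105.6, 128.3, 139.0, 147.5.
The total first reaches 101 DD on day 10.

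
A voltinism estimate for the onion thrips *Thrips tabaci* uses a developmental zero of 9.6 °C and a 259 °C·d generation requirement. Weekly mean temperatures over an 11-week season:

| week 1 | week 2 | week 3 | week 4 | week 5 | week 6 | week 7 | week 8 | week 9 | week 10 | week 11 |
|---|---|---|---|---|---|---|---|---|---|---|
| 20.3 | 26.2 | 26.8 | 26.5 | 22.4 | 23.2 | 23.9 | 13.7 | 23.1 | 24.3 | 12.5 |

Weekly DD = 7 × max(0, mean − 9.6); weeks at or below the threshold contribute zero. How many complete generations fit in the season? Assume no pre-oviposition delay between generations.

Weekly DD (7 × max(0, T̄ − 9.6)): 74.9, 116.2, 120.4, 118.3, 89.6, 95.2, 100.1, 28.7, 94.5, 102.9, 20.3.
Season total = 961.1 DD.
Complete generations = ⌊961.1 / 259⌋ = 3.

3 generations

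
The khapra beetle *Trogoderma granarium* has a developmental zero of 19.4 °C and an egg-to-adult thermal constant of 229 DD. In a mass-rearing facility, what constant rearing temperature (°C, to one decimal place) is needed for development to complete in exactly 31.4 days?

26.7 °C

Required daily accumulation = 229 / 31.4 = 7.293 DD/day.
T = T_base + 7.293 = 19.4 + 7.293 = 26.693 ≈ 26.7 °C.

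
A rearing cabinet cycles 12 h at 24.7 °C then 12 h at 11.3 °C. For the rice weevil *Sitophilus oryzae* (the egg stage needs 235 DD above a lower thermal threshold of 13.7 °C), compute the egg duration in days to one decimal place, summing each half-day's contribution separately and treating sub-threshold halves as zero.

42.7 days

Day half: max(0, 24.7 − 13.7) × 0.5 = 11.0 × 0.5 = 5.50 DD.
Night half: max(0, 11.3 − 13.7) × 0.5 = 0.0 × 0.5 = 0.00 DD.
Per 24 h: 5.50 DD/day.
Duration = 235 / 5.50 = 42.727 ≈ 42.7 days.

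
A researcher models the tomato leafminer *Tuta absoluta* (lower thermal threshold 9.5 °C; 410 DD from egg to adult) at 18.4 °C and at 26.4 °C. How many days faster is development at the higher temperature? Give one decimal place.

21.8 days

At 18.4 °C: 410 / (18.4 − 9.5) = 410 / 8.9 = 46.067 d.
At 26.4 °C: 410 / (26.4 − 9.5) = 410 / 16.9 = 24.260 d.
Difference = |46.067 − 24.260| = 21.807 ≈ 21.8 days.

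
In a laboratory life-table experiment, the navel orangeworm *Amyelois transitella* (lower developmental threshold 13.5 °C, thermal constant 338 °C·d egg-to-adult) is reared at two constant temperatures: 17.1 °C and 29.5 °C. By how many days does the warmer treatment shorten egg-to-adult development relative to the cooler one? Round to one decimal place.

At 17.1 °C: 338 / (17.1 − 13.5) = 338 / 3.6 = 93.889 d.
At 29.5 °C: 338 / (29.5 − 13.5) = 338 / 16.0 = 21.125 d.
Difference = |93.889 − 21.125| = 72.764 ≈ 72.8 days.

72.8 days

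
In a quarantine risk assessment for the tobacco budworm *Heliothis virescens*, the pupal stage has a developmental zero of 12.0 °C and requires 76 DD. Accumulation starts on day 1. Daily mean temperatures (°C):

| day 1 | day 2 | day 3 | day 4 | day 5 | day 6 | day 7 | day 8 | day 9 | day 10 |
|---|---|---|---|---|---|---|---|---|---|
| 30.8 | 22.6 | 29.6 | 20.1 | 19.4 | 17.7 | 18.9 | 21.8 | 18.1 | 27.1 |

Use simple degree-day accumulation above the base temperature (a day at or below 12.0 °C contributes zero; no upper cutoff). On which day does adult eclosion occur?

Daily DD above 12.0 °C: 18.8, 10.6, 17.6, 8.1, 7.4, 5.7, 6.9, 9.8, 6.1, 15.1.
Cumulative: 18.8, 29.4, 47.0, 55.1, 62.5, 68.2, 75.1, 84.9, 91.0, 106.1.
The total first reaches 76 DD on day 8.

day 8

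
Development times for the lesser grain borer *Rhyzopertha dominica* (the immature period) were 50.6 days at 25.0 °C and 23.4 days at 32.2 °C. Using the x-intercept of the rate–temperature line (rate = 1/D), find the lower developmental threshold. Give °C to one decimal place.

18.8 °C

Linear rate model ⇒ the product D·(T − T_b) is constant across temperatures.
50.6·(25.0 − T_b) = 23.4·(32.2 − T_b)
T_b = (50.6·25.0 − 23.4·32.2) / (50.6 − 23.4) = 511.52 / 27.2 = 18.806 °C ≈ 18.8 °C.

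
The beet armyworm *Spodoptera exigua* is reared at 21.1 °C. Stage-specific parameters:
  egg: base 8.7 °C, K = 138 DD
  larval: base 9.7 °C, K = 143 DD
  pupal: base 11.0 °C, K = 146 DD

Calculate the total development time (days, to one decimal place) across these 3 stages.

38.1 days

egg: 138 / (21.1 − 8.7) = 138 / 12.4 = 11.129 d.
larval: 143 / (21.1 − 9.7) = 143 / 11.4 = 12.544 d.
pupal: 146 / (21.1 − 11.0) = 146 / 10.1 = 14.455 d.
Sum = 38.128 ≈ 38.1 days.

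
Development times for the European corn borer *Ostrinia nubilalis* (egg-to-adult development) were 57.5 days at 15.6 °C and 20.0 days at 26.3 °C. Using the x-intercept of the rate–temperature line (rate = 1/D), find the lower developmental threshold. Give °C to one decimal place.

9.9 °C

Under the model K = D·(T − T_b), so D₁·(T₁ − T_b) = D₂·(T₂ − T_b).
57.5·(15.6 − T_b) = 20.0·(26.3 − T_b)
T_b = (57.5·15.6 − 20.0·26.3) / (57.5 − 20.0) = 371.00 / 37.5 = 9.893 °C ≈ 9.9 °C.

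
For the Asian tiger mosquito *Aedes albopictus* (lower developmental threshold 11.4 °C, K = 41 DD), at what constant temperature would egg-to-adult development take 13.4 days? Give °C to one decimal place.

14.5 °C

Required daily accumulation = 41 / 13.4 = 3.060 DD/day.
T = T_base + 3.060 = 11.4 + 3.060 = 14.460 ≈ 14.5 °C.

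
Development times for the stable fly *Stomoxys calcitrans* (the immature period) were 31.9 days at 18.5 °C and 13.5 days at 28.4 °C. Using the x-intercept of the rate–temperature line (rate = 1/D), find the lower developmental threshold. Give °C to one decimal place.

11.2 °C

Equal thermal constants: D₁(T₁ − T_b) = D₂(T₂ − T_b).
31.9·(18.5 − T_b) = 13.5·(28.4 − T_b)
T_b = (31.9·18.5 − 13.5·28.4) / (31.9 − 13.5) = 206.75 / 18.4 = 11.236 °C ≈ 11.2 °C.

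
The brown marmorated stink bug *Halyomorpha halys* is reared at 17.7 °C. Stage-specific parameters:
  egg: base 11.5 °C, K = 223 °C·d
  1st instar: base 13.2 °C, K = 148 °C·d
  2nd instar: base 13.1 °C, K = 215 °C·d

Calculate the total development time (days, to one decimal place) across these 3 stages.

egg: 223 / (17.7 − 11.5) = 223 / 6.2 = 35.968 d.
1st instar: 148 / (17.7 − 13.2) = 148 / 4.5 = 32.889 d.
2nd instar: 215 / (17.7 − 13.1) = 215 / 4.6 = 46.739 d.
Sum = 115.596 ≈ 115.6 days.

115.6 days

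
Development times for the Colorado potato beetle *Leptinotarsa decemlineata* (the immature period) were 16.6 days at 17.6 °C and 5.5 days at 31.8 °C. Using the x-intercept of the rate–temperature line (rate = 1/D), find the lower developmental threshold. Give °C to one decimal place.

Equal thermal constants: D₁(T₁ − T_b) = D₂(T₂ − T_b).
16.6·(17.6 − T_b) = 5.5·(31.8 − T_b)
T_b = (16.6·17.6 − 5.5·31.8) / (16.6 − 5.5) = 117.26 / 11.1 = 10.564 °C ≈ 10.6 °C.

10.6 °C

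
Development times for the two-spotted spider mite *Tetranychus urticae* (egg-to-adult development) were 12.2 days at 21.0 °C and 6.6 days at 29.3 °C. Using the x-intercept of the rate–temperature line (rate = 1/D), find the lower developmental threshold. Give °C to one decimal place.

Under the model K = D·(T − T_b), so D₁·(T₁ − T_b) = D₂·(T₂ − T_b).
12.2·(21.0 − T_b) = 6.6·(29.3 − T_b)
T_b = (12.2·21.0 − 6.6·29.3) / (12.2 − 6.6) = 62.82 / 5.6 = 11.218 °C ≈ 11.2 °C.

11.2 °C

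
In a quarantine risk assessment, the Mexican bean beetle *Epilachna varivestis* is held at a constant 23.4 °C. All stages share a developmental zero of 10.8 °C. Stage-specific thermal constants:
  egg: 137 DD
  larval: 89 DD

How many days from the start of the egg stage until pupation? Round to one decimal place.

17.9 days

Daily accumulation at 23.4 °C = 23.4 − 10.8 = 12.6 DD/day.
Total K = 137 + 89 = 226 DD.
Total duration = 226 / 12.6 = 17.937 ≈ 17.9 days.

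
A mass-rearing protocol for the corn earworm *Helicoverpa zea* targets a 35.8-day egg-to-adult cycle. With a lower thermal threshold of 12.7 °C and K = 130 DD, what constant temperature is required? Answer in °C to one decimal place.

16.3 °C

Required daily accumulation = 130 / 35.8 = 3.631 DD/day.
T = T_base + 3.631 = 12.7 + 3.631 = 16.331 ≈ 16.3 °C.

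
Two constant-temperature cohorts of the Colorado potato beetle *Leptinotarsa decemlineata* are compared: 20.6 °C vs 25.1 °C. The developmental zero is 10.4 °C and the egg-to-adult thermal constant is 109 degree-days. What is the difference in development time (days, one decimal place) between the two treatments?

At 20.6 °C: 109 / (20.6 − 10.4) = 109 / 10.2 = 10.686 d.
At 25.1 °C: 109 / (25.1 − 10.4) = 109 / 14.7 = 7.415 d.
Difference = |10.686 − 7.415| = 3.271 ≈ 3.3 days.

3.3 days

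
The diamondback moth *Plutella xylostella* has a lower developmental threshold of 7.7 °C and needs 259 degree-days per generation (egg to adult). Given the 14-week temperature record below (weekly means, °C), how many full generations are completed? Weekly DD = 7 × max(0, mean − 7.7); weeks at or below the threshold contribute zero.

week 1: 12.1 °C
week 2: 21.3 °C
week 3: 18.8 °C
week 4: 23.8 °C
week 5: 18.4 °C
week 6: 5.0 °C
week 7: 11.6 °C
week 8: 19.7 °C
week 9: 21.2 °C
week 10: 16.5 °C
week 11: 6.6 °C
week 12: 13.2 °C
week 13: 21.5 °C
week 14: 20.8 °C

Weekly DD (7 × max(0, T̄ − 7.7)): 30.8, 95.2, 77.7, 112.7, 74.9, 0.0, 27.3, 84.0, 94.5, 61.6, 0.0, 38.5, 96.6, 91.7.
Season total = 885.5 DD.
Complete generations = ⌊885.5 / 259⌋ = 3.

3 generations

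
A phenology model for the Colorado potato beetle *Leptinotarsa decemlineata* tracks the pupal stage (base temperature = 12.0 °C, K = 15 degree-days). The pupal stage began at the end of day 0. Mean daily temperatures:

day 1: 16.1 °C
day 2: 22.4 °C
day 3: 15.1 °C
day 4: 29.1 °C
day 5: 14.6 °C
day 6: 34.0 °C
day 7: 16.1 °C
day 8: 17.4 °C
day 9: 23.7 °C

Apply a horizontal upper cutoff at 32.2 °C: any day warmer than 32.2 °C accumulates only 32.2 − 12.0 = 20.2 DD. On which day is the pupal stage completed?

Daily DD above 12.0 °C (capped at 20.2): 4.1, 10.4, 3.1, 17.1, 2.6, 20.2, 4.1, 5.4, 11.7.
Cumulative: 4.1, 14.5, 17.6, 34.7, 37.3, 57.5, 61.6, 67.0, 78.7.
The total first reaches 15 DD on day 3.

day 3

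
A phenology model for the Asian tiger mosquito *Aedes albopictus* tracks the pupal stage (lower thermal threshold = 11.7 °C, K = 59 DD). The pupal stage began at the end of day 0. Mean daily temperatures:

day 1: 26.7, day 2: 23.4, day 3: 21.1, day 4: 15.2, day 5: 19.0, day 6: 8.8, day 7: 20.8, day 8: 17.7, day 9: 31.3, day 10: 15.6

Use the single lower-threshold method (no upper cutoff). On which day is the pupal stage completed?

Daily DD above 11.7 °C: 15.0, 11.7, 9.4, 3.5, 7.3, 0.0, 9.1, 6.0, 19.6, 3.9.
Cumulative: 15.0, 26.7, 36.1, 39.6, 46.9, 46.9, 56.0, 62.0, 81.6, 85.5.
The total first reaches 59 DD on day 8.

day 8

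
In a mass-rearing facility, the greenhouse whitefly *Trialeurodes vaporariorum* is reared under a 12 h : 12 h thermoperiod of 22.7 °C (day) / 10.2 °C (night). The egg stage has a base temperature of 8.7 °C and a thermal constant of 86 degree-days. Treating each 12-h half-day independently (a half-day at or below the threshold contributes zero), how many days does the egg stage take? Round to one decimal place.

11.1 days

Day half: max(0, 22.7 − 8.7) × 0.5 = 14.0 × 0.5 = 7.00 DD.
Night half: max(0, 10.2 − 8.7) × 0.5 = 1.5 × 0.5 = 0.75 DD.
Per 24 h: 7.75 DD/day.
Duration = 86 / 7.75 = 11.097 ≈ 11.1 days.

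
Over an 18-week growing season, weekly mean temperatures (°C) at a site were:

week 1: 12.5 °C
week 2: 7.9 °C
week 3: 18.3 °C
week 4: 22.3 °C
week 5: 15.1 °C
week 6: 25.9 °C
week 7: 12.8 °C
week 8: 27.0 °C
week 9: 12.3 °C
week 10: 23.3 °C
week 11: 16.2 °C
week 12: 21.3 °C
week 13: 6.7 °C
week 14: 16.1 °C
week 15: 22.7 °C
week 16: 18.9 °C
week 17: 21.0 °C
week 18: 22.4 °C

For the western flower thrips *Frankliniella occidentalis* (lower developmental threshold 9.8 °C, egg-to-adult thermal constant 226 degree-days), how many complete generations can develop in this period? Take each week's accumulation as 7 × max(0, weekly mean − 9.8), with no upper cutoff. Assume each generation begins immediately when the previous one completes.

Weekly DD (7 × max(0, T̄ − 9.8)): 18.9, 0.0, 59.5, 87.5, 37.1, 112.7, 21.0, 120.4, 17.5, 94.5, 44.8, 80.5, 0.0, 44.1, 90.3, 63.7, 78.4, 88.2.
Season total = 1059.1 DD.
Complete generations = ⌊1059.1 / 226⌋ = 4.

4 generations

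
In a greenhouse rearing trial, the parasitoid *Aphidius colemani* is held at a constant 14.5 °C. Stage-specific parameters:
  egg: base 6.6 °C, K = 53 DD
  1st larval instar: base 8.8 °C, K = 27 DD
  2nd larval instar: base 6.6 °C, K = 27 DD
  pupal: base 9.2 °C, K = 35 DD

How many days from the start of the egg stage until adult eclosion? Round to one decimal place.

egg: 53 / (14.5 − 6.6) = 53 / 7.9 = 6.709 d.
1st larval instar: 27 / (14.5 − 8.8) = 27 / 5.7 = 4.737 d.
2nd larval instar: 27 / (14.5 − 6.6) = 27 / 7.9 = 3.418 d.
pupal: 35 / (14.5 − 9.2) = 35 / 5.3 = 6.604 d.
Sum = 21.467 ≈ 21.5 days.

21.5 days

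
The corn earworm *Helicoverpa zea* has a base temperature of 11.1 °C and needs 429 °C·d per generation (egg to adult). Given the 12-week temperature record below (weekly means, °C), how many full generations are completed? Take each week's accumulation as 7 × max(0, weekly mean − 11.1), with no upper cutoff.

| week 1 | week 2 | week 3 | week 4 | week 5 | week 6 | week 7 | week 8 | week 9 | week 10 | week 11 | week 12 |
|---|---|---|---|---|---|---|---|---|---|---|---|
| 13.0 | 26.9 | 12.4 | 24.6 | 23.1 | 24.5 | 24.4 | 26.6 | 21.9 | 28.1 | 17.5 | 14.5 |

2 generations

Weekly DD (7 × max(0, T̄ − 11.1)): 13.3, 110.6, 9.1, 94.5, 84.0, 93.8, 93.1, 108.5, 75.6, 119.0, 44.8, 23.8.
Season total = 870.1 DD.
Complete generations = ⌊870.1 / 429⌋ = 2.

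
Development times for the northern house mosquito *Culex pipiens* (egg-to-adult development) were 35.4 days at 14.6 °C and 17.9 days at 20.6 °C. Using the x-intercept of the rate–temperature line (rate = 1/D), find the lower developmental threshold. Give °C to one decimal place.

8.5 °C

Linear rate model ⇒ the product D·(T − T_b) is constant across temperatures.
35.4·(14.6 − T_b) = 17.9·(20.6 − T_b)
T_b = (35.4·14.6 − 17.9·20.6) / (35.4 − 17.9) = 148.10 / 17.5 = 8.463 °C ≈ 8.5 °C.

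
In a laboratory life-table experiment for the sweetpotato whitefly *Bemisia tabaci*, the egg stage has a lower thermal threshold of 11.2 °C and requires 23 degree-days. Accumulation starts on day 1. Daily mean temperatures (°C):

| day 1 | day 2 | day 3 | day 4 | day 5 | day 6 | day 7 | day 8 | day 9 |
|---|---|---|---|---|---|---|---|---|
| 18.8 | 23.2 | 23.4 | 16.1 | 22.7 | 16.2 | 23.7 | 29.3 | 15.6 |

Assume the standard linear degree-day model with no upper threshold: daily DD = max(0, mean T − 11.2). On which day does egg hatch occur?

day 3

Daily DD above 11.2 °C: 7.6, 12.0, 12.2, 4.9, 11.5, 5.0, 12.5, 18.1, 4.4.
Cumulative: 7.6, 19.6, 31.8, 36.7, 48.2, 53.2, 65.7, 83.8, 88.2.
The total first reaches 23 DD on day 3.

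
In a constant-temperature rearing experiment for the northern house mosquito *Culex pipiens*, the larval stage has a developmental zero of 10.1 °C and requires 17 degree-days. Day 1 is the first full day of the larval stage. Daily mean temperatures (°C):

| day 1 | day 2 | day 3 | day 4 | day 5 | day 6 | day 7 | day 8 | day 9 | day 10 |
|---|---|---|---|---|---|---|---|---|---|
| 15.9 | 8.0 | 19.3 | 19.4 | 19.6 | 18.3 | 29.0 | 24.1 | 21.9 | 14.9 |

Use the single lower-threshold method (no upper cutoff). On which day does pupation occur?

day 4

Daily DD above 10.1 °C: 5.8, 0.0, 9.2, 9.3, 9.5, 8.2, 18.9, 14.0, 11.8, 4.8.
Cumulative: 5.8, 5.8, 15.0, 24.3, 33.8, 42.0, 60.9, 74.9, 86.7, 91.5.
The total first reaches 17 DD on day 4.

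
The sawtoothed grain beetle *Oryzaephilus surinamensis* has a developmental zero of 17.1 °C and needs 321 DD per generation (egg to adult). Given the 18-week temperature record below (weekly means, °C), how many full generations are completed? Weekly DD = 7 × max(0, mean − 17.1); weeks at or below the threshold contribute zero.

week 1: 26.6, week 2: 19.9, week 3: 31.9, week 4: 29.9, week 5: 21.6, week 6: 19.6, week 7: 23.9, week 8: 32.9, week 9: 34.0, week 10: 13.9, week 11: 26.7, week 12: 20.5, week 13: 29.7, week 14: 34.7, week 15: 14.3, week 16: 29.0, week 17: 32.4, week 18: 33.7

3 generations

Weekly DD (7 × max(0, T̄ − 17.1)): 66.5, 19.6, 103.6, 89.6, 31.5, 17.5, 47.6, 110.6, 118.3, 0.0, 67.2, 23.8, 88.2, 123.2, 0.0, 83.3, 107.1, 116.2.
Season total = 1213.8 DD.
Complete generations = ⌊1213.8 / 321⌋ = 3.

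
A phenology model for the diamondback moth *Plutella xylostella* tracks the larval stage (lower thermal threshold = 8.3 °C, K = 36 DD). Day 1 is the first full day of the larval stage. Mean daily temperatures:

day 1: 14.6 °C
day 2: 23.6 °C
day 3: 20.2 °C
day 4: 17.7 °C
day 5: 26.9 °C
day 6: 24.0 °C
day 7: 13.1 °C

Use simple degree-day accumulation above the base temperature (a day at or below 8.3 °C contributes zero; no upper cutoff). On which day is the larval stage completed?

Daily DD above 8.3 °C: 6.3, 15.3, 11.9, 9.4, 18.6, 15.7, 4.8.
Cumulative: 6.3, 21.6, 33.5, 42.9, 61.5, 77.2, 82.0.
The total first reaches 36 DD on day 4.

day 4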